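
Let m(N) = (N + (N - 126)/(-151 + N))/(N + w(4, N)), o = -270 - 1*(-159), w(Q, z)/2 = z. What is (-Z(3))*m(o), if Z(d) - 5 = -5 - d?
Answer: 9615/9694 ≈ 0.99185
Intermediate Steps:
w(Q, z) = 2*z
Z(d) = -d (Z(d) = 5 + (-5 - d) = -d)
o = -111 (o = -270 + 159 = -111)
m(N) = (N + (-126 + N)/(-151 + N))/(3*N) (m(N) = (N + (N - 126)/(-151 + N))/(N + 2*N) = (N + (-126 + N)/(-151 + N))/((3*N)) = (N + (-126 + N)/(-151 + N))*(1/(3*N)) = (N + (-126 + N)/(-151 + N))/(3*N))
(-Z(3))*m(o) = (-(-1)*3)*((1/3)*(-126 + (-111)**2 - 150*(-111))/(-111*(-151 - 111))) = (-1*(-3))*((1/3)*(-1/111)*(-126 + 12321 + 16650)/(-262)) = 3*((1/3)*(-1/111)*(-1/262)*28845) = 3*(3205/9694) = 9615/9694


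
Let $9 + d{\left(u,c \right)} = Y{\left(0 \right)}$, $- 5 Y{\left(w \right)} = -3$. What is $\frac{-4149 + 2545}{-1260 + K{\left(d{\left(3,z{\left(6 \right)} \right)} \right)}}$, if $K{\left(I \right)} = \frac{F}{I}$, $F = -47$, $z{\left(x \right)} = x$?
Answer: $\frac{67368}{52685} \approx 1.2787$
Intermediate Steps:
$Y{\left(w \right)} = \frac{3}{5}$ ($Y{\left(w \right)} = \left(- \frac{1}{5}\right) \left(-3\right) = \frac{3}{5}$)
$d{\left(u,c \right)} = - \frac{42}{5}$ ($d{\left(u,c \right)} = -9 + \frac{3}{5} = - \frac{42}{5}$)
$K{\left(I \right)} = - \frac{47}{I}$
$\frac{-4149 + 2545}{-1260 + K{\left(d{\left(3,z{\left(6 \right)} \right)} \right)}} = \frac{-4149 + 2545}{-1260 - \frac{47}{- \frac{42}{5}}} = - \frac{1604}{-1260 - - \frac{235}{42}} = - \frac{1604}{-1260 + \frac{235}{42}} = - \frac{1604}{- \frac{52685}{42}} = \left(-1604\right) \left(- \frac{42}{52685}\right) = \frac{67368}{52685}$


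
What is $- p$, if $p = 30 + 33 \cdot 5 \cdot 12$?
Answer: $-2010$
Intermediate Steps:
$p = 2010$ ($p = 30 + 33 \cdot 60 = 30 + 1980 = 2010$)
$- p = \left(-1\right) 2010 = -2010$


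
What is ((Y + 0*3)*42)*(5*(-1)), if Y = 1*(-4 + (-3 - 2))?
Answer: 1890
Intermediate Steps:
Y = -9 (Y = 1*(-4 - 5) = 1*(-9) = -9)
((Y + 0*3)*42)*(5*(-1)) = ((-9 + 0*3)*42)*(5*(-1)) = ((-9 + 0)*42)*(-5) = -9*42*(-5) = -378*(-5) = 1890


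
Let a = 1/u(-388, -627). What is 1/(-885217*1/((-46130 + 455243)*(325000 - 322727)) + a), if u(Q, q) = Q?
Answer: -360806573412/1273378045 ≈ -283.35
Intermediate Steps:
a = -1/388 (a = 1/(-388) = -1/388 ≈ -0.0025773)
1/(-885217*1/((-46130 + 455243)*(325000 - 322727)) + a) = 1/(-885217*1/((-46130 + 455243)*(325000 - 322727)) - 1/388) = 1/(-885217/(409113*2273) - 1/388) = 1/(-885217/929913849 - 1/388) = 1/(-1273378045/360806573412) = -360806573412/1273378045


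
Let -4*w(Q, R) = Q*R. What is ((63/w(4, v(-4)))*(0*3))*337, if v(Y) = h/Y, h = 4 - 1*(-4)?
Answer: 0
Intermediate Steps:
h = 8 (h = 4 + 4 = 8)
v(Y) = 8/Y
w(Q, R) = -Q*R/4
((63/w(4, v(-4)))*(0*3))*337 = ((63/((-¼*4*8/(-4))))*(0*3))*337 = ((63/((-¼*4*8*(-¼))))*0)*337 = ((63/((-¼*4*(-2))))*0)*337 = ((63/2)*0)*337 = 0*337 = 0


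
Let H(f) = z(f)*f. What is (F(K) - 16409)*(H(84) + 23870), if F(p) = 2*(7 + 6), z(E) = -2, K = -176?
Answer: -388309866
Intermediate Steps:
H(f) = -2*f
F(p) = 26 (F(p) = 2*13 = 26)
(F(K) - 16409)*(H(84) + 23870) = (26 - 16409)*(-2*84 + 23870) = -16383*(-168 + 23870) = -16383*23702 = -388309866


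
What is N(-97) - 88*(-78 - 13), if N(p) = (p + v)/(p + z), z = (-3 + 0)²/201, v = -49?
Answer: 26014875/3248 ≈ 8009.5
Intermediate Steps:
z = 3/67 (z = (-3)²*(1/201) = 9*(1/201) = 3/67 ≈ 0.044776)
N(p) = (-49 + p)/(3/67 + p) (N(p) = (p - 49)/(p + 3/67) = (-49 + p)/(3/67 + p))
N(-97) - 88*(-78 - 13) = 67*(-49 - 97)/(3 + 67*(-97)) - 88*(-78 - 13) = 67*(-146)/(3 - 6499) - 88*(-91) = 67*(-146)/(-6496) + 8008 = 67*(-1/6496)*(-146) + 8008 = 4891/3248 + 8008 = 26014875/3248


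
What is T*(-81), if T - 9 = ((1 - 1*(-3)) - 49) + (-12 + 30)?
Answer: 1458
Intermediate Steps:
T = -18 (T = 9 + (((1 - 1*(-3)) - 49) + (-12 + 30)) = 9 + (((1 + 3) - 49) + 18) = 9 + ((4 - 49) + 18) = 9 + (-45 + 18) = 9 - 27 = -18)
T*(-81) = -18*(-81) = 1458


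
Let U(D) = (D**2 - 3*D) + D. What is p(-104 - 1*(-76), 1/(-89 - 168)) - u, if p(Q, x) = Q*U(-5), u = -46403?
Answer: 45423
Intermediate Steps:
U(D) = D**2 - 2*D
p(Q, x) = 35*Q (p(Q, x) = Q*(-5*(-2 - 5)) = Q*(-5*(-7)) = Q*35 = 35*Q)
p(-104 - 1*(-76), 1/(-89 - 168)) - u = 35*(-104 - 1*(-76)) - 1*(-46403) = 35*(-104 + 76) + 46403 = 35*(-28) + 46403 = -980 + 46403 = 45423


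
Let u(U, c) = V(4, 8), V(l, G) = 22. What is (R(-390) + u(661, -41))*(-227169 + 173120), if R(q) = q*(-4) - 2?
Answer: -85397420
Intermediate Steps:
R(q) = -2 - 4*q (R(q) = -4*q - 2 = -2 - 4*q)
u(U, c) = 22
(R(-390) + u(661, -41))*(-227169 + 173120) = ((-2 - 4*(-390)) + 22)*(-227169 + 173120) = ((-2 + 1560) + 22)*(-54049) = (1558 + 22)*(-54049) = 1580*(-54049) = -85397420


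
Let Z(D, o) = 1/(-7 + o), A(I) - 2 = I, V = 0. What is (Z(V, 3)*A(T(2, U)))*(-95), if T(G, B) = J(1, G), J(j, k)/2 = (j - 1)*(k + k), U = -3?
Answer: 95/2 ≈ 47.500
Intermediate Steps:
J(j, k) = 4*k*(-1 + j) (J(j, k) = 2*((j - 1)*(k + k)) = 2*((-1 + j)*(2*k)) = 2*(2*k*(-1 + j)) = 4*k*(-1 + j))
T(G, B) = 0 (T(G, B) = 4*G*(-1 + 1) = 4*G*0 = 0)
A(I) = 2 + I
(Z(V, 3)*A(T(2, U)))*(-95) = ((2 + 0)/(-7 + 3))*(-95) = (2/(-4))*(-95) = -¼*2*(-95) = -½*(-95) = 95/2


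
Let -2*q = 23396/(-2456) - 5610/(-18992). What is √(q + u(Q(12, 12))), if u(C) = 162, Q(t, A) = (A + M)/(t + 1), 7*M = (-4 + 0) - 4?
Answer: √354008054720405/1457636 ≈ 12.908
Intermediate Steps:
M = -8/7 (M = ((-4 + 0) - 4)/7 = (-4 - 4)/7 = (⅐)*(-8) = -8/7 ≈ -1.1429)
Q(t, A) = (-8/7 + A)/(1 + t) (Q(t, A) = (A - 8/7)/(t + 1) = (-8/7 + A)/(1 + t))
q = 26909917/5830544 (q = -(23396/(-2456) - 5610/(-18992))/2 = -(23396*(-1/2456) - 5610*(-1/18992))/2 = -(-5849/614 + 2805/9496)/2 = -½*(-26909917/2915272) = 26909917/5830544 ≈ 4.6153)
√(q + u(Q(12, 12))) = √(26909917/5830544 + 162) = √(971458045/5830544) = √354008054720405/1457636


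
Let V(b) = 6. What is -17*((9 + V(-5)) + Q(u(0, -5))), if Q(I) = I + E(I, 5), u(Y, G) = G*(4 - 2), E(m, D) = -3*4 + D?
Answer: 34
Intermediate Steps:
E(m, D) = -12 + D
u(Y, G) = 2*G (u(Y, G) = G*2 = 2*G)
Q(I) = -7 + I (Q(I) = I + (-12 + 5) = I - 7 = -7 + I)
-17*((9 + V(-5)) + Q(u(0, -5))) = -17*((9 + 6) + (-7 + 2*(-5))) = -17*(15 + (-7 - 10)) = -17*(15 - 17) = -17*(-2) = 34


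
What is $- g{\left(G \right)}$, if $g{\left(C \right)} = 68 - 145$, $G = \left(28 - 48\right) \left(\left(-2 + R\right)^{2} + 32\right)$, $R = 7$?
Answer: $77$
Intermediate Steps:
$G = -1140$ ($G = \left(28 - 48\right) \left(\left(-2 + 7\right)^{2} + 32\right) = - 20 \left(5^{2} + 32\right) = - 20 \left(25 + 32\right) = \left(-20\right) 57 = -1140$)
$g{\left(C \right)} = -77$ ($g{\left(C \right)} = 68 - 145 = -77$)
$- g{\left(G \right)} = \left(-1\right) \left(-77\right) = 77$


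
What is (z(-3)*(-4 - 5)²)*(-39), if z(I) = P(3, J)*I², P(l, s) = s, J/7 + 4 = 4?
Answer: 0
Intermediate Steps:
J = 0 (J = -28 + 7*4 = -28 + 28 = 0)
z(I) = 0 (z(I) = 0*I² = 0)
(z(-3)*(-4 - 5)²)*(-39) = (0*(-4 - 5)²)*(-39) = (0*(-9)²)*(-39) = (0*81)*(-39) = 0*(-39) = 0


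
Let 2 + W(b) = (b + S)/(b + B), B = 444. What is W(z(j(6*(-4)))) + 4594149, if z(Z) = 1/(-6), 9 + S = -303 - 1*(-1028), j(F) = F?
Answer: 12234217756/2663 ≈ 4.5942e+6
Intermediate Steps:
S = 716 (S = -9 + (-303 - 1*(-1028)) = -9 + (-303 + 1028) = -9 + 725 = 716)
z(Z) = -1/6
W(b) = -2 + (716 + b)/(444 + b) (W(b) = -2 + (b + 716)/(b + 444) = -2 + (716 + b)/(444 + b))
W(z(j(6*(-4)))) + 4594149 = (-172 - 1*(-1/6))/(444 - 1/6) + 4594149 = (-172 + 1/6)/(2663/6) + 4594149 = (6/2663)*(-1031/6) + 4594149 = -1031/2663 + 4594149 = 12234217756/2663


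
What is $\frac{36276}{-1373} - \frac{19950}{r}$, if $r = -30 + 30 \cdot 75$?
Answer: $- \frac{3597469}{101602} \approx -35.407$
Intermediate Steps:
$r = 2220$ ($r = -30 + 2250 = 2220$)
$\frac{36276}{-1373} - \frac{19950}{r} = \frac{36276}{-1373} - \frac{19950}{2220} = 36276 \left(- \frac{1}{1373}\right) - \frac{665}{74} = - \frac{36276}{1373} - \frac{665}{74} = - \frac{3597469}{101602}$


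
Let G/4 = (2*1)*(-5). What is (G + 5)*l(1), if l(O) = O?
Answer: -35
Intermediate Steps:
G = -40 (G = 4*((2*1)*(-5)) = 4*(2*(-5)) = 4*(-10) = -40)
(G + 5)*l(1) = (-40 + 5)*1 = -35*1 = -35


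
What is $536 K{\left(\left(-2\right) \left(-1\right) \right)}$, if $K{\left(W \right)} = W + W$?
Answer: $2144$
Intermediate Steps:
$K{\left(W \right)} = 2 W$
$536 K{\left(\left(-2\right) \left(-1\right) \right)} = 536 \cdot 2 \left(\left(-2\right) \left(-1\right)\right) = 536 \cdot 2 \cdot 2 = 536 \cdot 4 = 2144$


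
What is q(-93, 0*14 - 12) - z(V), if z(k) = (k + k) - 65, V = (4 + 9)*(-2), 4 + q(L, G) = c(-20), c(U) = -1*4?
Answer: 109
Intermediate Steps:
c(U) = -4
q(L, G) = -8 (q(L, G) = -4 - 4 = -8)
V = -26 (V = 13*(-2) = -26)
z(k) = -65 + 2*k (z(k) = 2*k - 65 = -65 + 2*k)
q(-93, 0*14 - 12) - z(V) = -8 - (-65 + 2*(-26)) = -8 - (-65 - 52) = -8 - 1*(-117) = -8 + 117 = 109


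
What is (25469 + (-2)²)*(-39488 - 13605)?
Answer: -1352437989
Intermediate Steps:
(25469 + (-2)²)*(-39488 - 13605) = (25469 + 4)*(-53093) = 25473*(-53093) = -1352437989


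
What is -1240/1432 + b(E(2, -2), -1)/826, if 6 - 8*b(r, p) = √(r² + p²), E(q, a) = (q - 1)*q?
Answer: -511583/591416 - √5/6608 ≈ -0.86535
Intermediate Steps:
E(q, a) = q*(-1 + q) (E(q, a) = (-1 + q)*q = q*(-1 + q))
b(r, p) = ¾ - √(p² + r²)/8 (b(r, p) = ¾ - √(r² + p²)/8 = ¾ - √(p² + r²)/8)
-1240/1432 + b(E(2, -2), -1)/826 = -1240/1432 + (¾ - √((-1)² + (2*(-1 + 2))²)/8)/826 = -1240*1/1432 + (¾ - √(1 + (2*1)²)/8)*(1/826) = -155/179 + (¾ - √(1 + 2²)/8)*(1/826) = -155/179 + (¾ - √(1 + 4)/8)*(1/826) = -155/179 + (¾ - √5/8)*(1/826) = -155/179 + (3/3304 - √5/6608) = -511583/591416 - √5/6608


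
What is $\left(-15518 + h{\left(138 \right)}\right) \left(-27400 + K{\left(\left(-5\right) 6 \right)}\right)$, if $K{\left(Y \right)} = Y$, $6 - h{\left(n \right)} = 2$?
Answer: $425549020$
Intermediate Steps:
$h{\left(n \right)} = 4$ ($h{\left(n \right)} = 6 - 2 = 4$)
$\left(-15518 + h{\left(138 \right)}\right) \left(-27400 + K{\left(\left(-5\right) 6 \right)}\right) = \left(-15518 + 4\right) \left(-27400 - 30\right) = - 15514 \left(-27400 - 30\right) = \left(-15514\right) \left(-27430\right) = 425549020$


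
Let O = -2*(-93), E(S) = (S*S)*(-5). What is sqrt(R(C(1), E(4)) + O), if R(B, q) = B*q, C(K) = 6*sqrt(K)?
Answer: 7*I*sqrt(6) ≈ 17.146*I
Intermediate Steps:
E(S) = -5*S**2 (E(S) = S**2*(-5) = -5*S**2)
O = 186
sqrt(R(C(1), E(4)) + O) = sqrt((6*sqrt(1))*(-5*4**2) + 186) = sqrt((6*1)*(-5*16) + 186) = sqrt(6*(-80) + 186) = sqrt(-480 + 186) = sqrt(-294) = 7*I*sqrt(6)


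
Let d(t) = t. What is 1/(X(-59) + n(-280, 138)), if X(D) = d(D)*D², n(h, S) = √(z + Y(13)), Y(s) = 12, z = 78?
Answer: -205379/42180533551 - 3*√10/42180533551 ≈ -4.8693e-6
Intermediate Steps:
n(h, S) = 3*√10 (n(h, S) = √(78 + 12) = √90 = 3*√10)
X(D) = D³ (X(D) = D*D² = D³)
1/(X(-59) + n(-280, 138)) = 1/((-59)³ + 3*√10) = 1/(-205379 + 3*√10)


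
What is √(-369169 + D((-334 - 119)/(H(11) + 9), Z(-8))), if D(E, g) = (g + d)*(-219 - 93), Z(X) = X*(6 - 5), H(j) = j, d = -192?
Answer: I*√306769 ≈ 553.87*I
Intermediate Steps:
Z(X) = X (Z(X) = X*1 = X)
D(E, g) = 59904 - 312*g (D(E, g) = (g - 192)*(-219 - 93) = (-192 + g)*(-312) = 59904 - 312*g)
√(-369169 + D((-334 - 119)/(H(11) + 9), Z(-8))) = √(-369169 + (59904 - 312*(-8))) = √(-369169 + (59904 + 2496)) = √(-369169 + 62400) = √(-306769) = I*√306769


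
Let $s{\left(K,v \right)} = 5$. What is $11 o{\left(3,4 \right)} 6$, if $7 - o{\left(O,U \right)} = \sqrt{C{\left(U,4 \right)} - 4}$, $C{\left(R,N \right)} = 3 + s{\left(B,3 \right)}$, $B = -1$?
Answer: $330$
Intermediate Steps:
$C{\left(R,N \right)} = 8$ ($C{\left(R,N \right)} = 3 + 5 = 8$)
$o{\left(O,U \right)} = 5$ ($o{\left(O,U \right)} = 7 - \sqrt{8 - 4} = 7 - \sqrt{4} = 7 - 2 = 5$)
$11 o{\left(3,4 \right)} 6 = 11 \cdot 5 \cdot 6 = 55 \cdot 6 = 330$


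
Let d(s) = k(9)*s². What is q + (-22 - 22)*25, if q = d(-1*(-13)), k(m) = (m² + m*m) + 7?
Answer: 27461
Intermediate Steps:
k(m) = 7 + 2*m² (k(m) = (m² + m²) + 7 = 2*m² + 7 = 7 + 2*m²)
d(s) = 169*s² (d(s) = (7 + 2*9²)*s² = (7 + 2*81)*s² = (7 + 162)*s² = 169*s²)
q = 28561 (q = 169*(-1*(-13))² = 169*13² = 169*169 = 28561)
q + (-22 - 22)*25 = 28561 + (-22 - 22)*25 = 28561 - 44*25 = 28561 - 1100 = 27461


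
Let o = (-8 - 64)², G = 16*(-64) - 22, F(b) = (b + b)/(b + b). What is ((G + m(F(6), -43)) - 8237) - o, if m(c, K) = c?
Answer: -14466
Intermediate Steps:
F(b) = 1 (F(b) = (2*b)/((2*b)) = (2*b)*(1/(2*b)) = 1)
G = -1046 (G = -1024 - 22 = -1046)
o = 5184 (o = (-72)² = 5184)
((G + m(F(6), -43)) - 8237) - o = ((-1046 + 1) - 8237) - 1*5184 = (-1045 - 8237) - 5184 = -9282 - 5184 = -14466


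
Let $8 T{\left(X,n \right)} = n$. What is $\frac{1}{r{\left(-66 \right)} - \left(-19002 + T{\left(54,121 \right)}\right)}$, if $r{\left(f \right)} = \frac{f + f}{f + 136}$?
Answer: $\frac{280}{5315797} \approx 5.2673 \cdot 10^{-5}$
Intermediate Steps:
$T{\left(X,n \right)} = \frac{n}{8}$
$r{\left(f \right)} = \frac{2 f}{136 + f}$
$\frac{1}{r{\left(-66 \right)} - \left(-19002 + T{\left(54,121 \right)}\right)} = \frac{1}{2 \left(-66\right) \frac{1}{136 - 66} + \left(\left(-4724 + 23726\right) - \frac{1}{8} \cdot 121\right)} = \frac{1}{2 \left(-66\right) \frac{1}{70} + \left(19002 - \frac{121}{8}\right)} = \frac{1}{- \frac{66}{35} + \frac{151895}{8}} = \frac{1}{\frac{5315797}{280}} = \frac{280}{5315797}$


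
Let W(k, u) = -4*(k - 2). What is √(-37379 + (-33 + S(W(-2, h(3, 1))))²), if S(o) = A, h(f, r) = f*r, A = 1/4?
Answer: I*√580903/4 ≈ 190.54*I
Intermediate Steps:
A = ¼ ≈ 0.25000
W(k, u) = 8 - 4*k (W(k, u) = -4*(-2 + k) = 8 - 4*k)
S(o) = ¼
√(-37379 + (-33 + S(W(-2, h(3, 1))))²) = √(-37379 + (-33 + ¼)²) = √(-37379 + (-131/4)²) = √(-37379 + 17161/16) = √(-580903/16) = I*√580903/4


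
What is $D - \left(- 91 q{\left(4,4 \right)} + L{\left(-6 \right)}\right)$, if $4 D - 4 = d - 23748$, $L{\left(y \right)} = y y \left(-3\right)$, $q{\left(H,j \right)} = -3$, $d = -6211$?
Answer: $- \frac{30615}{4} \approx -7653.8$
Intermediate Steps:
$L{\left(y \right)} = - 3 y^{2}$ ($L{\left(y \right)} = y^{2} \left(-3\right) = - 3 y^{2}$)
$D = - \frac{29955}{4}$ ($D = 1 + \frac{-6211 - 23748}{4} = 1 + \frac{1}{4} \left(-29959\right) = 1 - \frac{29959}{4} = - \frac{29955}{4} \approx -7488.8$)
$D - \left(- 91 q{\left(4,4 \right)} + L{\left(-6 \right)}\right) = - \frac{29955}{4} - \left(\left(-91\right) \left(-3\right) - 3 \left(-6\right)^{2}\right) = - \frac{29955}{4} - \left(273 - 108\right) = - \frac{29955}{4} - 165 = - \frac{30615}{4}$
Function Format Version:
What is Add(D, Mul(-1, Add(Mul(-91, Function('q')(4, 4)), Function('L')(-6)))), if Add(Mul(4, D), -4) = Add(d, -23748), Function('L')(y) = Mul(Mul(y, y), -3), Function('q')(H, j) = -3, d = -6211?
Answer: Rational(-30615, 4) ≈ -7653.8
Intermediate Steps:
Function('L')(y) = Mul(-3, Pow(y, 2)) (Function('L')(y) = Mul(Pow(y, 2), -3) = Mul(-3, Pow(y, 2)))
D = Rational(-29955, 4) (D = Add(1, Mul(Rational(1, 4), Add(-6211, -23748))) = Add(1, Mul(Rational(1, 4), -29959)) = Add(1, Rational(-29959, 4)) = Rational(-29955, 4) ≈ -7488.8)
Add(D, Mul(-1, Add(Mul(-91, Function('q')(4, 4)), Function('L')(-6)))) = Add(Rational(-29955, 4), Mul(-1, Add(Mul(-91, -3), Mul(-3, Pow(-6, 2))))) = Add(Rational(-29955, 4), Mul(-1, Add(273, Mul(-3, 36)))) = Add(Rational(-29955, 4), Mul(-1, Add(273, -108))) = Add(Rational(-29955, 4), Mul(-1, 165)) = Add(Rational(-29955, 4), -165) = Rational(-30615, 4)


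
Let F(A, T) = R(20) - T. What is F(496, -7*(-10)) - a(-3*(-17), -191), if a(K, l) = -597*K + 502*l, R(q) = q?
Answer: 126279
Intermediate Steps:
F(A, T) = 20 - T
F(496, -7*(-10)) - a(-3*(-17), -191) = (20 - (-7)*(-10)) - (-(-1791)*(-17) + 502*(-191)) = (20 - 1*70) - (-597*51 - 95882) = (20 - 70) - (-30447 - 95882) = -50 - 1*(-126329) = -50 + 126329 = 126279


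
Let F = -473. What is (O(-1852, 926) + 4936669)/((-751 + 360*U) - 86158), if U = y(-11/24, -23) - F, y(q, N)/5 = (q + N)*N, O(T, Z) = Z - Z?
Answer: 4936669/1054546 ≈ 4.6813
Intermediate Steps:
O(T, Z) = 0
y(q, N) = 5*N*(N + q) (y(q, N) = 5*((q + N)*N) = 5*((N + q)*N) = 5*(N*(N + q)) = 5*N*(N + q))
U = 76097/24 (U = 5*(-23)*(-23 - 11/24) - 1*(-473) = 5*(-23)*(-23 - 11*1/24) + 473 = 5*(-23)*(-23 - 11/24) + 473 = 5*(-23)*(-563/24) + 473 = 64745/24 + 473 = 76097/24 ≈ 3170.7)
(O(-1852, 926) + 4936669)/((-751 + 360*U) - 86158) = (0 + 4936669)/((-751 + 360*(76097/24)) - 86158) = 4936669/((-751 + 1141455) - 86158) = 4936669/(1140704 - 86158) = 4936669/1054546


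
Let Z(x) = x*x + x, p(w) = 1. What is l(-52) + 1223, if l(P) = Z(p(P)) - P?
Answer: 1277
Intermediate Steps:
Z(x) = x + x² (Z(x) = x² + x = x + x²)
l(P) = 2 - P (l(P) = 1*(1 + 1) - P = 1*2 - P = 2 - P)
l(-52) + 1223 = (2 - 1*(-52)) + 1223 = (2 + 52) + 1223 = 54 + 1223 = 1277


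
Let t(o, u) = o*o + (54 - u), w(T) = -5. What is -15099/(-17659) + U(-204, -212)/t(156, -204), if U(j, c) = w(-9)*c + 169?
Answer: 393047717/434305446 ≈ 0.90500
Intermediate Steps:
t(o, u) = 54 + o² - u (t(o, u) = o² + (54 - u) = 54 + o² - u)
U(j, c) = 169 - 5*c (U(j, c) = -5*c + 169 = 169 - 5*c)
-15099/(-17659) + U(-204, -212)/t(156, -204) = -15099/(-17659) + (169 - 5*(-212))/(54 + 156² - 1*(-204)) = -15099*(-1/17659) + (169 + 1060)/(54 + 24336 + 204) = 15099/17659 + 1229/24594 = 393047717/434305446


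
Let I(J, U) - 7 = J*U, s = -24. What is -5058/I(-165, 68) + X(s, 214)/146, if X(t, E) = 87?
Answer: 1713999/1637098 ≈ 1.0470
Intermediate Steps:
I(J, U) = 7 + J*U
-5058/I(-165, 68) + X(s, 214)/146 = -5058/(7 - 165*68) + 87/146 = -5058/(7 - 11220) + 87*(1/146) = -5058/(-11213) + 87/146 = -5058*(-1/11213) + 87/146 = 5058/11213 + 87/146 = 1713999/1637098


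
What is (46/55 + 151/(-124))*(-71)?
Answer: 184671/6820 ≈ 27.078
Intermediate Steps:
(46/55 + 151/(-124))*(-71) = (46*(1/55) + 151*(-1/124))*(-71) = (46/55 - 151/124)*(-71) = -2601/6820*(-71) = 184671/6820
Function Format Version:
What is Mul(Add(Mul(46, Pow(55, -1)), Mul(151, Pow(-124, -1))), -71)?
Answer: Rational(184671, 6820) ≈ 27.078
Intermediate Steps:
Mul(Add(Mul(46, Pow(55, -1)), Mul(151, Pow(-124, -1))), -71) = Mul(Add(Mul(46, Rational(1, 55)), Mul(151, Rational(-1, 124))), -71) = Mul(Add(Rational(46, 55), Rational(-151, 124)), -71) = Mul(Rational(-2601, 6820), -71) = Rational(184671, 6820)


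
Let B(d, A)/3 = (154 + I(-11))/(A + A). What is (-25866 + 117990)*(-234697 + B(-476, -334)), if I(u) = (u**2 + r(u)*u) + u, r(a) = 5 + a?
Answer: -3610767614166/167 ≈ -2.1621e+10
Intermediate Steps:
I(u) = u + u**2 + u*(5 + u) (I(u) = (u**2 + (5 + u)*u) + u = (u**2 + u*(5 + u)) + u = u + u**2 + u*(5 + u))
B(d, A) = 495/A (B(d, A) = 3*((154 + 2*(-11)*(3 - 11))/(A + A)) = 3*((154 + 2*(-11)*(-8))/((2*A))) = 3*((154 + 176)*(1/(2*A))) = 3*(330*(1/(2*A))) = 3*(165/A) = 495/A)
(-25866 + 117990)*(-234697 + B(-476, -334)) = (-25866 + 117990)*(-234697 + 495/(-334)) = 92124*(-234697 + 495*(-1/334)) = 92124*(-234697 - 495/334) = 92124*(-78389293/334) = -3610767614166/167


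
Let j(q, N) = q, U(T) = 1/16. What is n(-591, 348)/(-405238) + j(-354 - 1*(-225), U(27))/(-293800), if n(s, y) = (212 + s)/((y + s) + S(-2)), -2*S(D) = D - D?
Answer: 6295822693/14465659314600 ≈ 0.00043523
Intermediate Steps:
S(D) = 0 (S(D) = -(D - D)/2 = -½*0 = 0)
U(T) = 1/16
n(s, y) = (212 + s)/(s + y) (n(s, y) = (212 + s)/((y + s) + 0) = (212 + s)/((s + y) + 0) = (212 + s)/(s + y))
n(-591, 348)/(-405238) + j(-354 - 1*(-225), U(27))/(-293800) = ((212 - 591)/(-591 + 348))/(-405238) + (-354 - 1*(-225))/(-293800) = (-379/(-243))*(-1/405238) + (-354 + 225)*(-1/293800) = -1/243*(-379)*(-1/405238) - 129*(-1/293800) = (379/243)*(-1/405238) + 129/293800 = -379/98472834 + 129/293800 = 6295822693/14465659314600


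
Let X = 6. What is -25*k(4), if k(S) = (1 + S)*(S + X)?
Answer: -1250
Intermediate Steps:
k(S) = (1 + S)*(6 + S) (k(S) = (1 + S)*(S + 6) = (1 + S)*(6 + S))
-25*k(4) = -25*(6 + 4**2 + 7*4) = -25*(6 + 16 + 28) = -25*50 = -1250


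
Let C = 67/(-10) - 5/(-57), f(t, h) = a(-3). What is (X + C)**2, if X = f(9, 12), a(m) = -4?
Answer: 36590401/324900 ≈ 112.62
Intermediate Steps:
f(t, h) = -4
X = -4
C = -3769/570 (C = 67*(-1/10) - 5*(-1/57) = -67/10 + 5/57 = -3769/570 ≈ -6.6123)
(X + C)**2 = (-4 - 3769/570)**2 = (-6049/570)**2 = 36590401/324900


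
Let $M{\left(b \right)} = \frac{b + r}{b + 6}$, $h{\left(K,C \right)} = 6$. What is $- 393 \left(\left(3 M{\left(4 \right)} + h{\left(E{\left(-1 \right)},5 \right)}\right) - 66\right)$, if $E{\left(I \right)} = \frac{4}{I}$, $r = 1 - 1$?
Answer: $\frac{115542}{5} \approx 23108.0$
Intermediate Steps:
$r = 0$
$M{\left(b \right)} = \frac{b}{6 + b}$ ($M{\left(b \right)} = \frac{b + 0}{b + 6} = \frac{b}{6 + b}$)
$- 393 \left(\left(3 M{\left(4 \right)} + h{\left(E{\left(-1 \right)},5 \right)}\right) - 66\right) = - 393 \left(\left(3 \frac{4}{6 + 4} + 6\right) - 66\right) = - 393 \left(\left(3 \cdot \frac{4}{10} + 6\right) - 66\right) = - 393 \left(\left(3 \cdot 4 \cdot \frac{1}{10} + 6\right) - 66\right) = - 393 \left(\left(3 \cdot \frac{2}{5} + 6\right) - 66\right) = - 393 \left(\left(\frac{6}{5} + 6\right) - 66\right) = - 393 \left(\frac{36}{5} - 66\right) = \left(-393\right) \left(- \frac{294}{5}\right) = \frac{115542}{5}$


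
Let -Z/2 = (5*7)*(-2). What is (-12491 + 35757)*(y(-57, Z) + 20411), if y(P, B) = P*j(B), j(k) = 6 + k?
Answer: 281262674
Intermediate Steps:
Z = 140 (Z = -2*5*7*(-2) = -70*(-2) = -2*(-70) = 140)
y(P, B) = P*(6 + B)
(-12491 + 35757)*(y(-57, Z) + 20411) = (-12491 + 35757)*(-57*(6 + 140) + 20411) = 23266*(-57*146 + 20411) = 23266*(-8322 + 20411) = 23266*12089 = 281262674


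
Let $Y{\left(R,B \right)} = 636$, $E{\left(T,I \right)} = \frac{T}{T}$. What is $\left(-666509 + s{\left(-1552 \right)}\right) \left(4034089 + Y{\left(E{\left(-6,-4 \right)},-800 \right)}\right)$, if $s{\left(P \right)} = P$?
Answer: $-2695442418225$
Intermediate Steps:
$E{\left(T,I \right)} = 1$
$\left(-666509 + s{\left(-1552 \right)}\right) \left(4034089 + Y{\left(E{\left(-6,-4 \right)},-800 \right)}\right) = \left(-666509 - 1552\right) \left(4034089 + 636\right) = \left(-668061\right) 4034725 = -2695442418225$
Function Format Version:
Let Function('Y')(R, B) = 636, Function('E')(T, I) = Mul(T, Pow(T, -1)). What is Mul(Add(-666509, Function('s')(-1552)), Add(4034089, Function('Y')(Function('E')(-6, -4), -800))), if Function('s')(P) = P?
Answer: -2695442418225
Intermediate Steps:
Function('E')(T, I) = 1
Mul(Add(-666509, Function('s')(-1552)), Add(4034089, Function('Y')(Function('E')(-6, -4), -800))) = Mul(Add(-666509, -1552), Add(4034089, 636)) = Mul(-668061, 4034725) = -2695442418225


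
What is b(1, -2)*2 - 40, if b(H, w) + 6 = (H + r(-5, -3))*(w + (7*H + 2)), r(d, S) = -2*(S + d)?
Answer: 186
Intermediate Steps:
r(d, S) = -2*S - 2*d
b(H, w) = -6 + (16 + H)*(2 + w + 7*H) (b(H, w) = -6 + (H + (-2*(-3) - 2*(-5)))*(w + (7*H + 2)) = -6 + (H + (6 + 10))*(w + (2 + 7*H)) = -6 + (H + 16)*(2 + w + 7*H) = -6 + (16 + H)*(2 + w + 7*H))
b(1, -2)*2 - 40 = (26 + 7*1² + 16*(-2) + 114*1 + 1*(-2))*2 - 40 = (26 + 7*1 - 32 + 114 - 2)*2 - 40 = (26 + 7 - 32 + 114 - 2)*2 - 40 = 113*2 - 40 = 226 - 40 = 186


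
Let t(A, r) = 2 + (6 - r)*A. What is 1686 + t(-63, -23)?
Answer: -139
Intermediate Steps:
t(A, r) = 2 + A*(6 - r)
1686 + t(-63, -23) = 1686 + (2 + 6*(-63) - 1*(-63)*(-23)) = 1686 + (2 - 378 - 1449) = 1686 - 1825 = -139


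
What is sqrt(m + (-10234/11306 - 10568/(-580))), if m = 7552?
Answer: sqrt(5085698189289985)/819685 ≈ 87.002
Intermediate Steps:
sqrt(m + (-10234/11306 - 10568/(-580))) = sqrt(7552 + (-10234/11306 - 10568/(-580))) = sqrt(7552 + (-10234*1/11306 - 10568*(-1/580))) = sqrt(7552 + (-5117/5653 + 2642/145)) = sqrt(7552 + 14193261/819685) = sqrt(6204454381/819685) = sqrt(5085698189289985)/819685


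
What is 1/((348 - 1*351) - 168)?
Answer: -1/171 ≈ -0.0058480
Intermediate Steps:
1/((348 - 1*351) - 168) = 1/((348 - 351) - 168) = 1/(-3 - 168) = 1/(-171) = -1/171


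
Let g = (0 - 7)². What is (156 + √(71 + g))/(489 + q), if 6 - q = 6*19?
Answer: 52/127 + 2*√30/381 ≈ 0.43820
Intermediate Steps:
q = -108 (q = 6 - 6*19 = 6 - 1*114 = 6 - 114 = -108)
g = 49 (g = (-7)² = 49)
(156 + √(71 + g))/(489 + q) = (156 + √(71 + 49))/(489 - 108) = (156 + √120)/381 = (156 + 2*√30)*(1/381) = 52/127 + 2*√30/381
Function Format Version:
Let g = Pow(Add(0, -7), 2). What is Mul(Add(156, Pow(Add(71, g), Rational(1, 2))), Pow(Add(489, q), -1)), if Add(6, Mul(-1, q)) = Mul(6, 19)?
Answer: Add(Rational(52, 127), Mul(Rational(2, 381), Pow(30, Rational(1, 2)))) ≈ 0.43820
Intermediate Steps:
q = -108 (q = Add(6, Mul(-1, Mul(6, 19))) = Add(6, Mul(-1, 114)) = Add(6, -114) = -108)
g = 49 (g = Pow(-7, 2) = 49)
Mul(Add(156, Pow(Add(71, g), Rational(1, 2))), Pow(Add(489, q), -1)) = Mul(Add(156, Pow(Add(71, 49), Rational(1, 2))), Pow(Add(489, -108), -1)) = Mul(Add(156, Pow(120, Rational(1, 2))), Pow(381, -1)) = Mul(Add(156, Mul(2, Pow(30, Rational(1, 2)))), Rational(1, 381)) = Add(Rational(52, 127), Mul(Rational(2, 381), Pow(30, Rational(1, 2))))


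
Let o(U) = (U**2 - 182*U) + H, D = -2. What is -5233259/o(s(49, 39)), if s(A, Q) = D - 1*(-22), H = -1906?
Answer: 5233259/5146 ≈ 1017.0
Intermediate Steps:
s(A, Q) = 20 (s(A, Q) = -2 - 1*(-22) = -2 + 22 = 20)
o(U) = -1906 + U**2 - 182*U (o(U) = (U**2 - 182*U) - 1906 = -1906 + U**2 - 182*U)
-5233259/o(s(49, 39)) = -5233259/(-1906 + 20**2 - 182*20) = -5233259/(-1906 + 400 - 3640) = -5233259/(-5146) = -5233259*(-1/5146) = 5233259/5146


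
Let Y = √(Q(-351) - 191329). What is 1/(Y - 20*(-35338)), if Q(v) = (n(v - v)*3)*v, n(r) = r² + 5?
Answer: 353380/249754947097 - I*√196594/499509894194 ≈ 1.4149e-6 - 8.8765e-10*I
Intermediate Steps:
n(r) = 5 + r²
Q(v) = 15*v (Q(v) = ((5 + (v - v)²)*3)*v = ((5 + 0²)*3)*v = ((5 + 0)*3)*v = (5*3)*v = 15*v)
Y = I*√196594 (Y = √(15*(-351) - 191329) = √(-5265 - 191329) = √(-196594) = I*√196594 ≈ 443.39*I)
1/(Y - 20*(-35338)) = 1/(I*√196594 - 20*(-35338)) = 1/(I*√196594 + 706760) = 1/(706760 + I*√196594)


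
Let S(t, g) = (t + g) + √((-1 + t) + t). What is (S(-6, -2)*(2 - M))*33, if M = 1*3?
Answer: 264 - 33*I*√13 ≈ 264.0 - 118.98*I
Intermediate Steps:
M = 3
S(t, g) = g + t + √(-1 + 2*t) (S(t, g) = (g + t) + √(-1 + 2*t) = g + t + √(-1 + 2*t))
(S(-6, -2)*(2 - M))*33 = ((-2 - 6 + √(-1 + 2*(-6)))*(2 - 1*3))*33 = ((-2 - 6 + √(-1 - 12))*(2 - 3))*33 = ((-2 - 6 + √(-13))*(-1))*33 = ((-2 - 6 + I*√13)*(-1))*33 = ((-8 + I*√13)*(-1))*33 = (8 - I*√13)*33 = 264 - 33*I*√13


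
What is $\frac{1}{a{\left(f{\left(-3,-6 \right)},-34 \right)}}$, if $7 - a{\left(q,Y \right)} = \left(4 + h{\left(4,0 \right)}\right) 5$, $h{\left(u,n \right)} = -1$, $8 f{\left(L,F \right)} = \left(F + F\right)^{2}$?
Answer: $- \frac{1}{8} \approx -0.125$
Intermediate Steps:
$f{\left(L,F \right)} = \frac{F^{2}}{2}$ ($f{\left(L,F \right)} = \frac{\left(F + F\right)^{2}}{8} = \frac{\left(2 F\right)^{2}}{8} = \frac{4 F^{2}}{8} = \frac{F^{2}}{2}$)
$a{\left(q,Y \right)} = -8$ ($a{\left(q,Y \right)} = 7 - \left(4 - 1\right) 5 = 7 - 3 \cdot 5 = 7 - 15 = -8$)
$\frac{1}{a{\left(f{\left(-3,-6 \right)},-34 \right)}} = \frac{1}{-8} = - \frac{1}{8}$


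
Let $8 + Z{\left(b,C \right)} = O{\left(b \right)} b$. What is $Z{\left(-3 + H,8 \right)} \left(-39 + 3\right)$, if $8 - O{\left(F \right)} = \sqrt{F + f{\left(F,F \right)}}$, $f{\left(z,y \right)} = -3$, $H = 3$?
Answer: $288$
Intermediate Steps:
$O{\left(F \right)} = 8 - \sqrt{-3 + F}$ ($O{\left(F \right)} = 8 - \sqrt{F - 3} = 8 - \sqrt{-3 + F}$)
$Z{\left(b,C \right)} = -8 + b \left(8 - \sqrt{-3 + b}\right)$ ($Z{\left(b,C \right)} = -8 + \left(8 - \sqrt{-3 + b}\right) b = -8 + b \left(8 - \sqrt{-3 + b}\right)$)
$Z{\left(-3 + H,8 \right)} \left(-39 + 3\right) = \left(-8 - \left(-3 + 3\right) \left(-8 + \sqrt{-3 + \left(-3 + 3\right)}\right)\right) \left(-39 + 3\right) = \left(-8 - 0 \left(-8 + \sqrt{-3 + 0}\right)\right) \left(-36\right) = \left(-8 - 0 \left(-8 + \sqrt{-3}\right)\right) \left(-36\right) = \left(-8 - 0 \left(-8 + i \sqrt{3}\right)\right) \left(-36\right) = \left(-8 + 0\right) \left(-36\right) = \left(-8\right) \left(-36\right) = 288$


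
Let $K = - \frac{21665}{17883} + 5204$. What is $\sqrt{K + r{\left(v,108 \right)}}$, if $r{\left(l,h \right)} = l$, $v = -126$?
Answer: $\frac{\sqrt{180396171283}}{5961} \approx 71.252$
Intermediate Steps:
$K = \frac{93041467}{17883}$ ($K = \left(-21665\right) \frac{1}{17883} + 5204 = - \frac{21665}{17883} + 5204 = \frac{93041467}{17883} \approx 5202.8$)
$\sqrt{K + r{\left(v,108 \right)}} = \sqrt{\frac{93041467}{17883} - 126} = \sqrt{\frac{90788209}{17883}} = \frac{\sqrt{180396171283}}{5961}$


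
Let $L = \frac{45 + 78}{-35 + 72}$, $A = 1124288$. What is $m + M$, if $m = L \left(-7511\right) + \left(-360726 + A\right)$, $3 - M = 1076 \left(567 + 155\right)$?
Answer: $-38276$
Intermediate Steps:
$L = \frac{123}{37} \approx 3.3243$
$M = -776869$ ($M = 3 - 1076 \left(567 + 155\right) = 3 - 1076 \cdot 722 = 3 - 776872 = -776869$)
$m = 738593$ ($m = \frac{123}{37} \left(-7511\right) + \left(-360726 + 1124288\right) = -24969 + 763562 = 738593$)
$m + M = 738593 - 776869 = -38276$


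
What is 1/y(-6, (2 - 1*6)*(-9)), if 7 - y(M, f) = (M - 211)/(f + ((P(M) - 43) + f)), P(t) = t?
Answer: 23/378 ≈ 0.060847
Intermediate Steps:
y(M, f) = 7 - (-211 + M)/(-43 + M + 2*f) (y(M, f) = 7 - (M - 211)/(f + ((M - 43) + f)) = 7 - (-211 + M)/(f + ((-43 + M) + f)) = 7 - (-211 + M)/(f + (-43 + M + f)) = 7 - (-211 + M)/(-43 + M + 2*f))
1/y(-6, (2 - 1*6)*(-9)) = 1/(2*(-45 + 3*(-6) + 7*((2 - 1*6)*(-9)))/(-43 - 6 + 2*((2 - 1*6)*(-9)))) = 1/(2*(-45 - 18 + 7*((2 - 6)*(-9)))/(-43 - 6 + 2*((2 - 6)*(-9)))) = 1/(2*(-45 - 18 + 7*(-4*(-9)))/(-43 - 6 + 2*(-4*(-9)))) = 1/(2*(-45 - 18 + 7*36)/(-43 - 6 + 2*36)) = 1/(2*(-45 - 18 + 252)/(-43 - 6 + 72)) = 1/(2*189/23) = 1/(2*(1/23)*189) = 1/(378/23) = 23/378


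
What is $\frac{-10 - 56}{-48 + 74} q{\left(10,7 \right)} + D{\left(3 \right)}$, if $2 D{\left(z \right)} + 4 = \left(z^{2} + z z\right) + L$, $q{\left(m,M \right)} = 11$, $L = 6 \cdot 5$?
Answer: $- \frac{77}{13} \approx -5.9231$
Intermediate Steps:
$L = 30$
$D{\left(z \right)} = 13 + z^{2}$ ($D{\left(z \right)} = -2 + \frac{\left(z^{2} + z z\right) + 30}{2} = -2 + \frac{\left(z^{2} + z^{2}\right) + 30}{2} = -2 + \frac{2 z^{2} + 30}{2} = -2 + \frac{30 + 2 z^{2}}{2} = -2 + \left(15 + z^{2}\right) = 13 + z^{2}$)
$\frac{-10 - 56}{-48 + 74} q{\left(10,7 \right)} + D{\left(3 \right)} = \frac{-10 - 56}{-48 + 74} \cdot 11 + \left(13 + 3^{2}\right) = - \frac{66}{26} \cdot 11 + \left(13 + 9\right) = \left(-66\right) \frac{1}{26} \cdot 11 + 22 = \left(- \frac{33}{13}\right) 11 + 22 = - \frac{363}{13} + 22 = - \frac{77}{13}$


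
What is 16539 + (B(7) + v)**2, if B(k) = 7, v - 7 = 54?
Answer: 21163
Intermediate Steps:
v = 61 (v = 7 + 54 = 61)
16539 + (B(7) + v)**2 = 16539 + (7 + 61)**2 = 16539 + 68**2 = 16539 + 4624 = 21163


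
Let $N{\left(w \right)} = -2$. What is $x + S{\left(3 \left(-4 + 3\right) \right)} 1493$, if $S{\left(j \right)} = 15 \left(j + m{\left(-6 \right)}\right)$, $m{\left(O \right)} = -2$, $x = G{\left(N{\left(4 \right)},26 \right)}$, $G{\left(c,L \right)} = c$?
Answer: $-111977$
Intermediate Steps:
$x = -2$
$S{\left(j \right)} = -30 + 15 j$ ($S{\left(j \right)} = 15 \left(j - 2\right) = 15 \left(-2 + j\right) = -30 + 15 j$)
$x + S{\left(3 \left(-4 + 3\right) \right)} 1493 = -2 + \left(-30 + 15 \cdot 3 \left(-4 + 3\right)\right) 1493 = -2 + \left(-30 + 15 \cdot 3 \left(-1\right)\right) 1493 = -2 + \left(-30 + 15 \left(-3\right)\right) 1493 = -2 + \left(-30 - 45\right) 1493 = -2 - 111975 = -111977$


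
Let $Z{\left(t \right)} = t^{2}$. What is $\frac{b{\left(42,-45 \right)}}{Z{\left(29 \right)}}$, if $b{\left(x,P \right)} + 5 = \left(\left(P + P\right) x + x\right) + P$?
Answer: $- \frac{3788}{841} \approx -4.5042$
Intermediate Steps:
$b{\left(x,P \right)} = -5 + P + x + 2 P x$ ($b{\left(x,P \right)} = -5 + \left(\left(\left(P + P\right) x + x\right) + P\right) = -5 + \left(\left(2 P x + x\right) + P\right) = -5 + \left(\left(x + 2 P x\right) + P\right) = -5 + \left(P + x + 2 P x\right) = -5 + P + x + 2 P x$)
$\frac{b{\left(42,-45 \right)}}{Z{\left(29 \right)}} = \frac{-5 - 45 + 42 + 2 \left(-45\right) 42}{29^{2}} = \frac{-5 - 45 + 42 - 3780}{841} = \left(-3788\right) \frac{1}{841} = - \frac{3788}{841}$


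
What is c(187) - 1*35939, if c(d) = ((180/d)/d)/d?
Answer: -235012416437/6539203 ≈ -35939.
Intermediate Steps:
c(d) = 180/d**3 (c(d) = (180/d**2)/d = 180/d**3)
c(187) - 1*35939 = 180/187**3 - 1*35939 = 180*(1/6539203) - 35939 = 180/6539203 - 35939 = -235012416437/6539203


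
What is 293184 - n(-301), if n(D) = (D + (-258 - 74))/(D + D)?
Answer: 176496135/602 ≈ 2.9318e+5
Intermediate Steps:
n(D) = (-332 + D)/(2*D) (n(D) = (D - 332)/((2*D)) = (-332 + D)*(1/(2*D)) = (-332 + D)/(2*D))
293184 - n(-301) = 293184 - (-332 - 301)/(2*(-301)) = 293184 - (-1)*(-633)/(2*301) = 293184 - 1*633/602 = 293184 - 633/602 = 176496135/602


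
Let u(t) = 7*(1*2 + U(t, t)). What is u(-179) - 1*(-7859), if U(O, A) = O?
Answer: 6620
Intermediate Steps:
u(t) = 14 + 7*t (u(t) = 7*(1*2 + t) = 7*(2 + t) = 14 + 7*t)
u(-179) - 1*(-7859) = (14 + 7*(-179)) - 1*(-7859) = (14 - 1253) + 7859 = -1239 + 7859 = 6620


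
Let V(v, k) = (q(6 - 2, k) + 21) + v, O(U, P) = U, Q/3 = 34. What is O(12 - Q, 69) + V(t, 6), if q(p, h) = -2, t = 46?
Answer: -25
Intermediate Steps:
Q = 102 (Q = 3*34 = 102)
V(v, k) = 19 + v (V(v, k) = (-2 + 21) + v = 19 + v)
O(12 - Q, 69) + V(t, 6) = (12 - 1*102) + (19 + 46) = (12 - 102) + 65 = -90 + 65 = -25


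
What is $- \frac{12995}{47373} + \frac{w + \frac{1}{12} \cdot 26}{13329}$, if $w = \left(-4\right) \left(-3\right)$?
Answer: $- \frac{345078475}{1262869434} \approx -0.27325$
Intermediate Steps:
$w = 12$
$- \frac{12995}{47373} + \frac{w + \frac{1}{12} \cdot 26}{13329} = - \frac{12995}{47373} + \frac{12 + \frac{1}{12} \cdot 26}{13329} = \left(-12995\right) \frac{1}{47373} + \left(12 + \frac{1}{12} \cdot 26\right) \frac{1}{13329} = - \frac{12995}{47373} + \left(12 + \frac{13}{6}\right) \frac{1}{13329} = - \frac{12995}{47373} + \frac{85}{6} \cdot \frac{1}{13329} = - \frac{12995}{47373} + \frac{85}{79974} = - \frac{345078475}{1262869434}$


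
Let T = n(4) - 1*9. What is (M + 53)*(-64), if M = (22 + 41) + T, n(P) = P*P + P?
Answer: -8128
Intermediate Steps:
n(P) = P + P**2 (n(P) = P**2 + P = P + P**2)
T = 11 (T = 4*(1 + 4) - 1*9 = 4*5 - 9 = 20 - 9 = 11)
M = 74 (M = (22 + 41) + 11 = 63 + 11 = 74)
(M + 53)*(-64) = (74 + 53)*(-64) = 127*(-64) = -8128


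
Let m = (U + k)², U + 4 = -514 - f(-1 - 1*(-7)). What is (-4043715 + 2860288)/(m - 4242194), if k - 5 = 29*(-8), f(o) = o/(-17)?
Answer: 342010403/1065743785 ≈ 0.32091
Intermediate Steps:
f(o) = -o/17 (f(o) = o*(-1/17) = -o/17)
U = -8800/17 (U = -4 + (-514 - (-1)*(-1 - 1*(-7))/17) = -4 + (-514 - (-1)*(-1 + 7)/17) = -4 + (-514 - (-1)*6/17) = -4 + (-514 - 1*(-6/17)) = -4 + (-514 + 6/17) = -4 - 8732/17 = -8800/17 ≈ -517.65)
k = -227 (k = 5 + 29*(-8) = 5 - 232 = -227)
m = 160250281/289 (m = (-8800/17 - 227)² = (-12659/17)² = 160250281/289 ≈ 5.5450e+5)
(-4043715 + 2860288)/(m - 4242194) = (-4043715 + 2860288)/(160250281/289 - 4242194) = -1183427/(-1065743785/289) = -1183427*(-289/1065743785) = 342010403/1065743785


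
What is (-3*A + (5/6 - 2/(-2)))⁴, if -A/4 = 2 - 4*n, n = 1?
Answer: 312900721/1296 ≈ 2.4144e+5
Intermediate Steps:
A = 8 (A = -4*(2 - 4*1) = -4*(2 - 4) = -4*(-2) = 8)
(-3*A + (5/6 - 2/(-2)))⁴ = (-3*8 + (5/6 - 2/(-2)))⁴ = (-24 + (5*(⅙) - 2*(-½)))⁴ = (-24 + (⅚ + 1))⁴ = (-24 + 11/6)⁴ = (-133/6)⁴ = 312900721/1296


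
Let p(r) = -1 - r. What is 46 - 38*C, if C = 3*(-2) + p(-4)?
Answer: 160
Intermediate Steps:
C = -3 (C = 3*(-2) + (-1 - 1*(-4)) = -6 + (-1 + 4) = -6 + 3 = -3)
46 - 38*C = 46 - 38*(-3) = 46 + 114 = 160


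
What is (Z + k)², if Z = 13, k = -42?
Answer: 841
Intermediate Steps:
(Z + k)² = (13 - 42)² = (-29)² = 841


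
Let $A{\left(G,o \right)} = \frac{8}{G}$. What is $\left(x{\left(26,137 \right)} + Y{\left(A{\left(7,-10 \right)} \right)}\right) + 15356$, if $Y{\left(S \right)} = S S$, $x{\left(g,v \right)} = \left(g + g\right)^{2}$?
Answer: $\frac{885004}{49} \approx 18061.0$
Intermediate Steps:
$x{\left(g,v \right)} = 4 g^{2}$ ($x{\left(g,v \right)} = \left(2 g\right)^{2} = 4 g^{2}$)
$Y{\left(S \right)} = S^{2}$
$\left(x{\left(26,137 \right)} + Y{\left(A{\left(7,-10 \right)} \right)}\right) + 15356 = \left(4 \cdot 26^{2} + \left(\frac{8}{7}\right)^{2}\right) + 15356 = \left(4 \cdot 676 + \left(8 \cdot \frac{1}{7}\right)^{2}\right) + 15356 = \left(2704 + \left(\frac{8}{7}\right)^{2}\right) + 15356 = \left(2704 + \frac{64}{49}\right) + 15356 = \frac{132560}{49} + 15356 = \frac{885004}{49}$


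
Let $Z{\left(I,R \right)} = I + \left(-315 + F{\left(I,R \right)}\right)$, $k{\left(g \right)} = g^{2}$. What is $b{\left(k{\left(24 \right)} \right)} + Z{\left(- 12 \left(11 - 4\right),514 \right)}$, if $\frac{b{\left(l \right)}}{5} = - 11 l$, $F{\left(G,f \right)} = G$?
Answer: $-32163$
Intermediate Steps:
$Z{\left(I,R \right)} = -315 + 2 I$ ($Z{\left(I,R \right)} = I + \left(-315 + I\right) = -315 + 2 I$)
$b{\left(l \right)} = - 55 l$ ($b{\left(l \right)} = 5 \left(- 11 l\right) = - 55 l$)
$b{\left(k{\left(24 \right)} \right)} + Z{\left(- 12 \left(11 - 4\right),514 \right)} = - 55 \cdot 24^{2} - \left(315 - 2 \left(- 12 \left(11 - 4\right)\right)\right) = \left(-55\right) 576 - \left(315 - 2 \left(\left(-12\right) 7\right)\right) = -31680 + \left(-315 + 2 \left(-84\right)\right) = -31680 - 483 = -32163$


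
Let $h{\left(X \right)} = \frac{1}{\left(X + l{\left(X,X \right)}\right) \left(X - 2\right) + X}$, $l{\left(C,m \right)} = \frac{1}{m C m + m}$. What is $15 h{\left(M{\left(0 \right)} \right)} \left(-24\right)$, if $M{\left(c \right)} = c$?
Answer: $\text{NaN} \approx \text{NaN}$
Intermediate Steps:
$l{\left(C,m \right)} = \frac{1}{m + C m^{2}}$ ($l{\left(C,m \right)} = \frac{1}{C m m + m} = \frac{1}{C m^{2} + m} = \frac{1}{m + C m^{2}}$)
$h{\left(X \right)} = \frac{1}{X + \left(-2 + X\right) \left(X + \frac{1}{X \left(1 + X^{2}\right)}\right)}$ ($h{\left(X \right)} = \frac{1}{\left(X + \frac{1}{X \left(1 + X X\right)}\right) \left(X - 2\right) + X} = \frac{1}{\left(X + \frac{1}{X \left(1 + X^{2}\right)}\right) \left(-2 + X\right) + X} = \frac{1}{\left(-2 + X\right) \left(X + \frac{1}{X \left(1 + X^{2}\right)}\right) + X} = \frac{1}{X + \left(-2 + X\right) \left(X + \frac{1}{X \left(1 + X^{2}\right)}\right)}$)
$15 h{\left(M{\left(0 \right)} \right)} \left(-24\right) = 15 \frac{0 + 0^{3}}{-2 + 0 + 0^{3} + 0^{5} - 0^{2} - 0^{4}} \left(-24\right) = 15 \frac{0 + 0}{-2 + 0 + 0 + 0 - 0 - 0} \left(-24\right) = 15 \frac{1}{-2 + 0 + 0 + 0 + 0 + 0} \cdot 0 \left(-24\right) = 15 \frac{1}{-2} \cdot 0 \left(-24\right) = 15 \left(\left(- \frac{1}{2}\right) 0\right) \left(-24\right) = 15 \cdot 0 \left(-24\right) = 0 \left(-24\right) = 0$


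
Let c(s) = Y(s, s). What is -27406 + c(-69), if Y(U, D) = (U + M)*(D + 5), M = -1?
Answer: -22926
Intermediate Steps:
Y(U, D) = (-1 + U)*(5 + D) (Y(U, D) = (U - 1)*(D + 5) = (-1 + U)*(5 + D))
c(s) = -5 + s² + 4*s (c(s) = -5 - s + 5*s + s*s = -5 - s + 5*s + s² = -5 + s² + 4*s)
-27406 + c(-69) = -27406 + (-5 + (-69)² + 4*(-69)) = -27406 + (-5 + 4761 - 276) = -27406 + 4480 = -22926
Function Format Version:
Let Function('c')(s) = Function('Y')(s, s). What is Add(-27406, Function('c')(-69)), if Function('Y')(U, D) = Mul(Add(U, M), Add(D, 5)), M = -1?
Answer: -22926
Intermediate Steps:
Function('Y')(U, D) = Mul(Add(-1, U), Add(5, D)) (Function('Y')(U, D) = Mul(Add(U, -1), Add(D, 5)) = Mul(Add(-1, U), Add(5, D)))
Function('c')(s) = Add(-5, Pow(s, 2), Mul(4, s)) (Function('c')(s) = Add(-5, Mul(-1, s), Mul(5, s), Mul(s, s)) = Add(-5, Mul(-1, s), Mul(5, s), Pow(s, 2)) = Add(-5, Pow(s, 2), Mul(4, s)))
Add(-27406, Function('c')(-69)) = Add(-27406, Add(-5, Pow(-69, 2), Mul(4, -69))) = Add(-27406, Add(-5, 4761, -276)) = Add(-27406, 4480) = -22926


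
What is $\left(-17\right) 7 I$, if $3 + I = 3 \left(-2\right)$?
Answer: $1071$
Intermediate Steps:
$I = -9$ ($I = -3 + 3 \left(-2\right) = -3 - 6 = -9$)
$\left(-17\right) 7 I = \left(-17\right) 7 \left(-9\right) = \left(-119\right) \left(-9\right) = 1071$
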